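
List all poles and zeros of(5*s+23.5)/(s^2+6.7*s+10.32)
Set denominator = 0: s^2 + 6.7*s + 10.32 = (s + 2.4)(s + 4.3) = 0 → Poles: -2.4, -4.3
Set numerator = 0: 5*s + 23.5 = 0 → Zeros: -4.7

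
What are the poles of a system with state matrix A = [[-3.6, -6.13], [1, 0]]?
Eigenvalues solve det(λI - A) = 0.
Characteristic polynomial: λ^2 + 3.6*λ + 6.13 = 0.
Roots: -1.8 + 1.7j, -1.8 - 1.7j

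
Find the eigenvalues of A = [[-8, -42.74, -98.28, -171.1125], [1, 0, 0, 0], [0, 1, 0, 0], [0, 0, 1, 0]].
Eigenvalues solve det(λI - A) = 0.
Characteristic polynomial: λ^4 + 8*λ^3 + 42.74*λ^2 + 98.28*λ + 171.1125 = 0.
Factor: (λ^2 + 2.6*λ + 8.45)(λ^2 + 5.4*λ + 20.25) = 0.
Roots: -1.3 + 2.6j, -1.3 - 2.6j, -2.7 + 3.6j, -2.7 - 3.6j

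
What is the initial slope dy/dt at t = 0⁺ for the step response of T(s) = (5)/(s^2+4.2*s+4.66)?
IVT: y'(0⁺) = lim_{s→∞} s²·Y(s) = lim_{s→∞} s·T(s).
deg(num) = 0, deg(den) = 2, relative degree = 2 ≥ 2, so s·T(s) → 0. Initial slope = 0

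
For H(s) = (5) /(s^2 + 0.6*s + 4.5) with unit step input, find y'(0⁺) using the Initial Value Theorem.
IVT: y'(0⁺) = lim_{s→∞} s²·Y(s) = lim_{s→∞} s·H(s).
deg(num) = 0, deg(den) = 2, relative degree = 2 ≥ 2, so s·H(s) → 0. Initial slope = 0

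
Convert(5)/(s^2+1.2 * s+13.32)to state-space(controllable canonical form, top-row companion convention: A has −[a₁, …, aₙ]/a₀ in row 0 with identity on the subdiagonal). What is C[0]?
Reachable canonical form: C = numerator coefficients (right-aligned, zero-padded to length n).
num = 5, C = [[0, 5]].
C[0] = 0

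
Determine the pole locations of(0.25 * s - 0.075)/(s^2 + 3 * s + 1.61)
Set denominator = 0: s^2 + 3*s + 1.61 = (s + 2.3)(s + 0.7) = 0 → Poles: -0.7, -2.3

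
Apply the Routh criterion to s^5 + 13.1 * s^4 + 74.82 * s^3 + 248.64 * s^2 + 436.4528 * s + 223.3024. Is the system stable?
Routh array:
s^5: [1, 74.82, 436.4528]; s^4: [13.1, 248.64, 223.3024]; s^3: [55.8398, 419.407]; s^2: [150.247, 223.3024]; s^1: [336.416]; s^0: [223.3024]
First column: [1, 13.1, 55.8398, 150.247, 336.416, 223.3024]. Sign changes = 0.
Yes, stable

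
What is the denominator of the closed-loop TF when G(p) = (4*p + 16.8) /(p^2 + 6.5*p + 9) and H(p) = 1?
Characteristic poly = G_den * H_den + G_num * H_num = (p^2 + 6.5*p + 9) + (4*p + 16.8) = p^2 + 10.5*p + 25.8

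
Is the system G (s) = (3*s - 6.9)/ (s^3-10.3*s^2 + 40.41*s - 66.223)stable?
Denominator: s^3 - 10.3*s^2 + 40.41*s - 66.223 = (s - 4.7)(s^2 - 5.6*s + 14.09). Poles: 2.8 + 2.5j, 2.8 - 2.5j, 4.7. All Re(p)<0: No (unstable)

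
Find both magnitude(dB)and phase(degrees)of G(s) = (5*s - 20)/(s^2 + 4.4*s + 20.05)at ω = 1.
Substitute s = j*1: G(j1) = -0.939145 + 0.479383j.
|G| = 20*log₁₀(sqrt(Re²+Im²)) = 0.46 dB.
∠G = atan2(Im, Re) = 152.96°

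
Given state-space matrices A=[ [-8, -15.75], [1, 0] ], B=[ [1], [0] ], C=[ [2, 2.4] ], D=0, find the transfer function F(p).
F(p) = C(pI - A)⁻¹B + D.
Characteristic polynomial det(pI - A) = p^2 + 8*p + 15.75.
Numerator from C·adj(pI-A)·B + D·det(pI-A) = 2*p + 2.4.
F(p) = (2*p + 2.4)/(p^2 + 8*p + 15.75)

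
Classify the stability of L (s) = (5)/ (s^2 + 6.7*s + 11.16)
Denominator: s^2 + 6.7*s + 11.16 = (s + 3.6)(s + 3.1). Poles: -3.1, -3.6. Stable (all poles in LHP)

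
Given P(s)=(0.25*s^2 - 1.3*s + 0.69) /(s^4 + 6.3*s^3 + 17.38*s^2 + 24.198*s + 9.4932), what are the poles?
Set denominator = 0: s^4 + 6.3*s^3 + 17.38*s^2 + 24.198*s + 9.4932 = (s + 0.6)(s + 2.7)(s^2 + 3*s + 5.86) = 0 → Poles: -0.6, -1.5 + 1.9j, -1.5 - 1.9j, -2.7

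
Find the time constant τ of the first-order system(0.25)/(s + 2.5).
First-order system: τ = -1/pole. Pole = -2.5. τ = -1/(-2.5) = 0.4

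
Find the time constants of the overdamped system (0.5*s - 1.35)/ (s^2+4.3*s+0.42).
Overdamped: real poles at -4.2, -0.1. τ = -1/pole → τ₁ = 0.2381, τ₂ = 10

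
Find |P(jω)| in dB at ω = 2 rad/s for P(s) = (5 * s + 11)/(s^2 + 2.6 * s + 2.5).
Substitute s = j*2: P(j2) = 1.21202 - 2.46501j.
|P(j2)| = sqrt(Re² + Im²) = 2.747.
20*log₁₀(2.747) = 8.78 dB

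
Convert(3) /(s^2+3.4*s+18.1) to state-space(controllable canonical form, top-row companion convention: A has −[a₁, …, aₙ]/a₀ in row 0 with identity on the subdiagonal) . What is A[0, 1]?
Reachable canonical form for den = s^2 + 3.4*s + 18.1: top row of A = -[a₁,a₂,...,aₙ]/a₀, ones on the subdiagonal, zeros elsewhere.
A = [[-3.4, -18.1], [1, 0]].
A[0,1] = -18.1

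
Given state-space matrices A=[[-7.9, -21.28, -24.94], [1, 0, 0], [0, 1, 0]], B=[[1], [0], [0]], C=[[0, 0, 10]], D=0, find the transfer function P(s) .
P(s) = C(sI - A)⁻¹B + D.
Characteristic polynomial det(sI - A) = s^3 + 7.9*s^2 + 21.28*s + 24.94.
Numerator from C·adj(sI-A)·B + D·det(sI-A) = 10.
P(s) = (10)/(s^3 + 7.9*s^2 + 21.28*s + 24.94)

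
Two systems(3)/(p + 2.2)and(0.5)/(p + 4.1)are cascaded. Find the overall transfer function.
Series: H = H₁ · H₂ = (n₁·n₂)/(d₁·d₂).
Num: n₁·n₂ = 1.5. Den: d₁·d₂ = p^2 + 6.3*p + 9.02.
H(p) = (1.5)/(p^2 + 6.3*p + 9.02)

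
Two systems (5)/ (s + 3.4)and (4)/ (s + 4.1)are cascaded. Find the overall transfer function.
Series: H = H₁ · H₂ = (n₁·n₂)/(d₁·d₂).
Num: n₁·n₂ = 20. Den: d₁·d₂ = s^2 + 7.5*s + 13.94.
H(s) = (20)/(s^2 + 7.5*s + 13.94)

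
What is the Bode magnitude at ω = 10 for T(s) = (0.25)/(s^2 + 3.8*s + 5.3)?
Substitute s = j*10: T(j10) = -0.0022738 - 0.000912401j.
|T(j10)| = sqrt(Re² + Im²) = 0.00245.
20*log₁₀(0.00245) = -52.22 dB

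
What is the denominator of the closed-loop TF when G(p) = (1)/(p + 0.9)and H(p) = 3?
Characteristic poly = G_den * H_den + G_num * H_num = (p + 0.9) + (3) = p + 3.9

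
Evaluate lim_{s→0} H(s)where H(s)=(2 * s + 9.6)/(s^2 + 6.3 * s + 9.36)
DC gain = H(0) = num(0)/den(0) = 9.6/9.36 = 1.026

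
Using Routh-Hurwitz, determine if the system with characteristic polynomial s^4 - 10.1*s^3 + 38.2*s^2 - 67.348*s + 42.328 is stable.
Routh array:
s^4: [1, 38.2, 42.328]; s^3: [-10.1, -67.348]; s^2: [31.5319, 42.328]; s^1: [-53.7899]; s^0: [42.328]
First column: [1, -10.1, 31.5319, -53.7899, 42.328]. Sign changes = 4.
No, unstable (4 RHP root(s))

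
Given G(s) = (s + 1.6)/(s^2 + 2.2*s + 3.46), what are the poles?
Set denominator = 0: s^2 + 2.2*s + 3.46 = 0 → Poles: -1.1 + 1.5j, -1.1 - 1.5j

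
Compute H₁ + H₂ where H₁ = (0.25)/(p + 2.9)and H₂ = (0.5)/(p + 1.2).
Parallel: H = H₁ + H₂ = (n₁·d₂ + n₂·d₁)/(d₁·d₂).
n₁·d₂ = 0.25*p + 0.3. n₂·d₁ = 0.5*p + 1.45. Sum = 0.75*p + 1.75. d₁·d₂ = p^2 + 4.1*p + 3.48.
H(p) = (0.75*p + 1.75)/(p^2 + 4.1*p + 3.48)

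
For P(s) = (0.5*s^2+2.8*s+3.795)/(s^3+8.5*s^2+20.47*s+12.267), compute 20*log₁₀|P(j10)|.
Substitute s = j*10: P(j10) = 0.0123204 - 0.0451199j.
|P(j10)| = sqrt(Re² + Im²) = 0.04677.
20*log₁₀(0.04677) = -26.60 dB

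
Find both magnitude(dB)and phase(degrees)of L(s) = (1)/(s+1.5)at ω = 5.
Substitute s = j*5: L(j5) = 0.0550459 - 0.183486j.
|L| = 20*log₁₀(sqrt(Re²+Im²)) = -14.35 dB.
∠L = atan2(Im, Re) = -73.30°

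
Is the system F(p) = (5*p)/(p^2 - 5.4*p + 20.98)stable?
Denominator: p^2 - 5.4*p + 20.98. Poles: 2.7 + 3.7j, 2.7 - 3.7j. All Re(p)<0: No (unstable)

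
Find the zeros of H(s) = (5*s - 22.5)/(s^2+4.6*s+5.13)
Set numerator = 0: 5*s - 22.5 = 0 → Zeros: 4.5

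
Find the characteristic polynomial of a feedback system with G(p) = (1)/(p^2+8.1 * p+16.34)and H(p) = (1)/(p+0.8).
Characteristic poly = G_den * H_den + G_num * H_num = (p^3 + 8.9*p^2 + 22.82*p + 13.072) + (1) = p^3 + 8.9*p^2 + 22.82*p + 14.072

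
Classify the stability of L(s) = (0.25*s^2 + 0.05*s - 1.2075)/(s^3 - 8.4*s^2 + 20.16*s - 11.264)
Denominator: s^3 - 8.4*s^2 + 20.16*s - 11.264 = (s - 3.2)(s - 0.8)(s - 4.4). Poles: 0.8, 3.2, 4.4. Unstable (3 pole(s) in RHP)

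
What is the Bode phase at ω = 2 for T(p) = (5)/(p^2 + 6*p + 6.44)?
Substitute p = j*2: T(j2) = 0.0813585 - 0.400124j.
∠T(j2) = atan2(Im, Re) = atan2(-0.400124, 0.0813585) = -78.51°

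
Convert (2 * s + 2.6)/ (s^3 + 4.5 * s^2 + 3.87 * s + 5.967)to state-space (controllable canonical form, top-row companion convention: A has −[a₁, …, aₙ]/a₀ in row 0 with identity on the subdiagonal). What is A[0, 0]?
Reachable canonical form for den = s^3 + 4.5*s^2 + 3.87*s + 5.967: top row of A = -[a₁,a₂,...,aₙ]/a₀, ones on the subdiagonal, zeros elsewhere.
A = [[-4.5, -3.87, -5.967], [1, 0, 0], [0, 1, 0]].
A[0,0] = -4.5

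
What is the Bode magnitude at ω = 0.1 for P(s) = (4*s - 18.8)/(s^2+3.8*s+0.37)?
Substitute s = j*0.1: P(j0.1) = -24.146 + 26.5985j.
|P(j0.1)| = sqrt(Re² + Im²) = 35.92.
20*log₁₀(35.92) = 31.11 dB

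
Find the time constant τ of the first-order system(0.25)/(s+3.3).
First-order system: τ = -1/pole. Pole = -3.3. τ = -1/(-3.3) = 0.303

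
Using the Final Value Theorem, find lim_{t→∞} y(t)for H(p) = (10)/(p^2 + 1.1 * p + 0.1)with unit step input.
FVT: lim_{t→∞} y(t) = lim_{p→0} p*Y(p) where Y(p) = H(p)/p.
= lim_{p→0} H(p) = H(0) = num(0)/den(0) = 10/0.1 = 100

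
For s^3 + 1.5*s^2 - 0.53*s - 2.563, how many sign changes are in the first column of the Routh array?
Routh array:
s^3: [1, -0.53]; s^2: [1.5, -2.563]; s^1: [1.17867]; s^0: [-2.563]
First column: [1, 1.5, 1.17867, -2.563]. Sign changes = 1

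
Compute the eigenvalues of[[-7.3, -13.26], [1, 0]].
Eigenvalues solve det(λI - A) = 0.
Characteristic polynomial: λ^2 + 7.3*λ + 13.26 = 0.
Factor: (λ + 3.9)(λ + 3.4) = 0.
Roots: -3.4, -3.9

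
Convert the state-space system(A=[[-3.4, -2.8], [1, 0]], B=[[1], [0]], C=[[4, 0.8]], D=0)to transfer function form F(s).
F(s) = C(sI - A)⁻¹B + D.
Characteristic polynomial det(sI - A) = s^2 + 3.4*s + 2.8.
Numerator from C·adj(sI-A)·B + D·det(sI-A) = 4*s + 0.8.
F(s) = (4*s + 0.8)/(s^2 + 3.4*s + 2.8)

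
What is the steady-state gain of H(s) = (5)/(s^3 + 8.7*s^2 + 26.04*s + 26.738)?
DC gain = H(0) = num(0)/den(0) = 5/26.738 = 0.187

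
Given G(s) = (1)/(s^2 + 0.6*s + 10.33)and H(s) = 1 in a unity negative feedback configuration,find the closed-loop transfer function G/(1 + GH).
Closed-loop T = G/(1+GH).
Numerator: G_num * H_den = 1.
Denominator: G_den * H_den + G_num * H_num = (s^2 + 0.6*s + 10.33) + (1) = s^2 + 0.6*s + 11.33.
T(s) = (1)/(s^2 + 0.6*s + 11.33)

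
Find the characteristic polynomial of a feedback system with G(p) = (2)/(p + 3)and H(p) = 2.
Characteristic poly = G_den * H_den + G_num * H_num = (p + 3) + (4) = p + 7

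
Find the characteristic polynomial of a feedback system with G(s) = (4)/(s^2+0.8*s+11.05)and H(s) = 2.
Characteristic poly = G_den * H_den + G_num * H_num = (s^2 + 0.8*s + 11.05) + (8) = s^2 + 0.8*s + 19.05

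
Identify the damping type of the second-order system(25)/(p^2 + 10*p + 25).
Standard form: ωn²/(p²+2ζωn·p+ωn²) gives ωn=5, ζ=1.
Critically damped (ζ = 1)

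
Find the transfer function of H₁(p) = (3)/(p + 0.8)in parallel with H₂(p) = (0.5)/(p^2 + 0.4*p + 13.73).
Parallel: H = H₁ + H₂ = (n₁·d₂ + n₂·d₁)/(d₁·d₂).
n₁·d₂ = 3*p^2 + 1.2*p + 41.19. n₂·d₁ = 0.5*p + 0.4. Sum = 3*p^2 + 1.7*p + 41.59. d₁·d₂ = p^3 + 1.2*p^2 + 14.05*p + 10.984.
H(p) = (3*p^2 + 1.7*p + 41.59)/(p^3 + 1.2*p^2 + 14.05*p + 10.984)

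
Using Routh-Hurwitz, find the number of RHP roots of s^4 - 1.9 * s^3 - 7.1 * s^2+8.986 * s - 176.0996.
Routh array:
s^4: [1, -7.1, -176.0996]; s^3: [-1.9, 8.986]; s^2: [-2.37053, -176.0996]; s^1: [150.132]; s^0: [-176.0996]
First column: [1, -1.9, -2.37053, 150.132, -176.0996]. Sign changes = RHP roots = 3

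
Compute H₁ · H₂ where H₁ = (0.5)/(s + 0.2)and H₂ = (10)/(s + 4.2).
Series: H = H₁ · H₂ = (n₁·n₂)/(d₁·d₂).
Num: n₁·n₂ = 5. Den: d₁·d₂ = s^2 + 4.4*s + 0.84.
H(s) = (5)/(s^2 + 4.4*s + 0.84)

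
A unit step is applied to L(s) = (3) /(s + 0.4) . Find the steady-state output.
FVT: lim_{t→∞} y(t) = lim_{s→0} s*Y(s) where Y(s) = L(s)/s.
= lim_{s→0} L(s) = L(0) = num(0)/den(0) = 3/0.4 = 7.5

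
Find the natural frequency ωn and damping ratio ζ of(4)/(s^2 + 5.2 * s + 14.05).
Underdamped: complex pole -2.6 + 2.7j. ωn = |pole| = 3.748, ζ = -Re(pole)/ωn = 0.6936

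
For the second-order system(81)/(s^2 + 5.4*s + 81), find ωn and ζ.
Standard form: ωn²/(s²+2ζωn·s+ωn²).
const=81=ωn² → ωn=9, s coeff=5.4=2ζωn → ζ=0.3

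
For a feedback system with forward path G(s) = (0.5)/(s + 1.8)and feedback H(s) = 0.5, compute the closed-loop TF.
Closed-loop T = G/(1+GH).
Numerator: G_num * H_den = 0.5.
Denominator: G_den * H_den + G_num * H_num = (s + 1.8) + (0.25) = s + 2.05.
T(s) = (0.5)/(s + 2.05)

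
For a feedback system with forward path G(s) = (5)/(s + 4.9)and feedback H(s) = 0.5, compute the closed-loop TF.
Closed-loop T = G/(1+GH).
Numerator: G_num * H_den = 5.
Denominator: G_den * H_den + G_num * H_num = (s + 4.9) + (2.5) = s + 7.4.
T(s) = (5)/(s + 7.4)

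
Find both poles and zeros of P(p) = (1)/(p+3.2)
Set denominator = 0: p + 3.2 = 0 → Poles: -3.2
Numerator is a nonzero constant (1) → Zeros: none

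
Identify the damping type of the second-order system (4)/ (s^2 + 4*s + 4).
Standard form: ωn²/(s²+2ζωn·s+ωn²) gives ωn=2, ζ=1.
Critically damped (ζ = 1)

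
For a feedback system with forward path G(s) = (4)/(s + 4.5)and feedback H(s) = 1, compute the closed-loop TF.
Closed-loop T = G/(1+GH).
Numerator: G_num * H_den = 4.
Denominator: G_den * H_den + G_num * H_num = (s + 4.5) + (4) = s + 8.5.
T(s) = (4)/(s + 8.5)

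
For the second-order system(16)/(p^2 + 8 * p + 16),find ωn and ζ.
Standard form: ωn²/(p²+2ζωn·p+ωn²).
const=16=ωn² → ωn=4, p coeff=8=2ζωn → ζ=1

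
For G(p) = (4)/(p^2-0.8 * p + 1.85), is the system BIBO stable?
Denominator: p^2 - 0.8*p + 1.85. Poles: 0.4 + 1.3j, 0.4 - 1.3j. All Re(p)<0: No (unstable)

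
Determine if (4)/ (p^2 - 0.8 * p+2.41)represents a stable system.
Denominator: p^2 - 0.8*p + 2.41. Poles: 0.4 + 1.5j, 0.4 - 1.5j. All Re(p)<0: No (unstable)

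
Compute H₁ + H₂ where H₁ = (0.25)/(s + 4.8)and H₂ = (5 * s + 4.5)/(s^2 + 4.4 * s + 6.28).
Parallel: H = H₁ + H₂ = (n₁·d₂ + n₂·d₁)/(d₁·d₂).
n₁·d₂ = 0.25*s^2 + 1.1*s + 1.57. n₂·d₁ = 5*s^2 + 28.5*s + 21.6. Sum = 5.25*s^2 + 29.6*s + 23.17. d₁·d₂ = s^3 + 9.2*s^2 + 27.4*s + 30.144.
H(s) = (5.25*s^2 + 29.6*s + 23.17)/(s^3 + 9.2*s^2 + 27.4*s + 30.144)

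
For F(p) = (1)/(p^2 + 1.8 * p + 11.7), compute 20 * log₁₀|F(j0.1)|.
Substitute p = j*0.1: F(j0.1) = 0.0855229 - 0.00131686j.
|F(j0.1)| = sqrt(Re² + Im²) = 0.08553.
20*log₁₀(0.08553) = -21.36 dB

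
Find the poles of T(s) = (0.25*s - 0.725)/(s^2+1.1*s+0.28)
Set denominator = 0: s^2 + 1.1*s + 0.28 = (s + 0.7)(s + 0.4) = 0 → Poles: -0.4, -0.7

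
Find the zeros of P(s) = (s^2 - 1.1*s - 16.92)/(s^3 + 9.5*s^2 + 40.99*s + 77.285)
Set numerator = 0: s^2 - 1.1*s - 16.92 = (s + 3.6)(s - 4.7) = 0 → Zeros: -3.6, 4.7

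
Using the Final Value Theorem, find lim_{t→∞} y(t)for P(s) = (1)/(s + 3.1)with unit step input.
FVT: lim_{t→∞} y(t) = lim_{s→0} s*Y(s) where Y(s) = P(s)/s.
= lim_{s→0} P(s) = P(0) = num(0)/den(0) = 1/3.1 = 0.3226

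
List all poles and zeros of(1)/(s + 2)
Set denominator = 0: s + 2 = 0 → Poles: -2
Numerator is a nonzero constant (1) → Zeros: none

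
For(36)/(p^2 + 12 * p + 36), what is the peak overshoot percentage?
Standard form: ωn²/(p²+2ζωn·p+ωn²) → ωn = 6, ζ = 1.
ζ ≥ 1, so the response is non-oscillatory: peak overshoot = 0%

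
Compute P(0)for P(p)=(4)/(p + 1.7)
DC gain = P(0) = num(0)/den(0) = 4/1.7 = 2.353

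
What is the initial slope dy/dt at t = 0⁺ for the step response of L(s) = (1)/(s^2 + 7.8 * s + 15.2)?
IVT: y'(0⁺) = lim_{s→∞} s²·Y(s) = lim_{s→∞} s·L(s).
deg(num) = 0, deg(den) = 2, relative degree = 2 ≥ 2, so s·L(s) → 0. Initial slope = 0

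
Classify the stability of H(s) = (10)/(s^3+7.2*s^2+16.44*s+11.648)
Denominator: s^3 + 7.2*s^2 + 16.44*s + 11.648 = (s + 3.2)(s + 1.4)(s + 2.6). Poles: -1.4, -2.6, -3.2. Stable (all poles in LHP)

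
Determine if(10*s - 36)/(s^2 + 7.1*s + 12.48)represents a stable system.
Denominator: s^2 + 7.1*s + 12.48 = (s + 3.9)(s + 3.2). Poles: -3.2, -3.9. All Re(p)<0: Yes (stable)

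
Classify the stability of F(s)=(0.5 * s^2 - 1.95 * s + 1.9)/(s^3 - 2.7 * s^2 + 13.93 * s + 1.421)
Denominator: s^3 - 2.7*s^2 + 13.93*s + 1.421 = (s + 0.1)(s^2 - 2.8*s + 14.21). Poles: -0.1, 1.4 + 3.5j, 1.4 - 3.5j. Unstable (2 pole(s) in RHP)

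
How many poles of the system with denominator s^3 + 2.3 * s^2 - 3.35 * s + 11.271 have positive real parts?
s^3 + 2.3*s^2 - 3.35*s + 11.271 = (s + 3.9)(s^2 - 1.6*s + 2.89). Poles: -3.9, 0.8 + 1.5j, 0.8 - 1.5j. RHP poles (Re>0): 2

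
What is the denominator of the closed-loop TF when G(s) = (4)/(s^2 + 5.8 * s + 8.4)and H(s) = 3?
Characteristic poly = G_den * H_den + G_num * H_num = (s^2 + 5.8*s + 8.4) + (12) = s^2 + 5.8*s + 20.4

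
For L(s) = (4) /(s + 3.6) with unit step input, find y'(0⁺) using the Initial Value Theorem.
IVT: y'(0⁺) = lim_{s→∞} s²·Y(s) = lim_{s→∞} s·L(s).
deg(num) = 0, deg(den) = 1, relative degree = 1, so s·L(s) → (leading num)/(leading den) = 4/1 = 4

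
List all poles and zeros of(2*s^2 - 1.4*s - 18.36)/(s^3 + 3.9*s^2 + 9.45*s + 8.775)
Set denominator = 0: s^3 + 3.9*s^2 + 9.45*s + 8.775 = (s + 1.5)(s^2 + 2.4*s + 5.85) = 0 → Poles: -1.2 + 2.1j, -1.2 - 2.1j, -1.5
Set numerator = 0: 2*s^2 - 1.4*s - 18.36 = 2*(s - 3.4)(s + 2.7) = 0 → Zeros: -2.7, 3.4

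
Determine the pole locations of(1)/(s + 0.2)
Set denominator = 0: s + 0.2 = 0 → Poles: -0.2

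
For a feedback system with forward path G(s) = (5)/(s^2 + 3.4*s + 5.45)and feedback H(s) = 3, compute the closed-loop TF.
Closed-loop T = G/(1+GH).
Numerator: G_num * H_den = 5.
Denominator: G_den * H_den + G_num * H_num = (s^2 + 3.4*s + 5.45) + (15) = s^2 + 3.4*s + 20.45.
T(s) = (5)/(s^2 + 3.4*s + 20.45)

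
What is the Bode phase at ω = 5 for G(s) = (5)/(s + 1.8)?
Substitute s = j*5: G(j5) = 0.318697 - 0.885269j.
∠G(j5) = atan2(Im, Re) = atan2(-0.885269, 0.318697) = -70.20°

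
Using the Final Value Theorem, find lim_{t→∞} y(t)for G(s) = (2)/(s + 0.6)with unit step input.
FVT: lim_{t→∞} y(t) = lim_{s→0} s*Y(s) where Y(s) = G(s)/s.
= lim_{s→0} G(s) = G(0) = num(0)/den(0) = 2/0.6 = 3.333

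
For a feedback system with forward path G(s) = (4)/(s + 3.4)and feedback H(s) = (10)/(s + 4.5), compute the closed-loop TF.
Closed-loop T = G/(1+GH).
Numerator: G_num * H_den = 4*s + 18.
Denominator: G_den * H_den + G_num * H_num = (s^2 + 7.9*s + 15.3) + (40) = s^2 + 7.9*s + 55.3.
T(s) = (4*s + 18)/(s^2 + 7.9*s + 55.3)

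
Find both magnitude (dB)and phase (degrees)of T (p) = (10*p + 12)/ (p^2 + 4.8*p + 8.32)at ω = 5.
Substitute p = j*5: T(j5) = 1.17047 - 1.31348j.
|T| = 20*log₁₀(sqrt(Re²+Im²)) = 4.91 dB.
∠T = atan2(Im, Re) = -48.30°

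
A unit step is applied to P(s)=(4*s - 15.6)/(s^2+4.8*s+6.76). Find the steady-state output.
FVT: lim_{t→∞} y(t) = lim_{s→0} s*Y(s) where Y(s) = P(s)/s.
= lim_{s→0} P(s) = P(0) = num(0)/den(0) = -15.6/6.76 = -2.308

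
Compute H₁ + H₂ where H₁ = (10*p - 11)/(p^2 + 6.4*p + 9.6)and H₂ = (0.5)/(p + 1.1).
Parallel: H = H₁ + H₂ = (n₁·d₂ + n₂·d₁)/(d₁·d₂).
n₁·d₂ = 10*p^2 - 12.1. n₂·d₁ = 0.5*p^2 + 3.2*p + 4.8. Sum = 10.5*p^2 + 3.2*p - 7.3. d₁·d₂ = p^3 + 7.5*p^2 + 16.64*p + 10.56.
H(p) = (10.5*p^2 + 3.2*p - 7.3)/(p^3 + 7.5*p^2 + 16.64*p + 10.56)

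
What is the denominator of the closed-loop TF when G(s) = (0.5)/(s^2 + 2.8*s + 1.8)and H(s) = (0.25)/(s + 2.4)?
Characteristic poly = G_den * H_den + G_num * H_num = (s^3 + 5.2*s^2 + 8.52*s + 4.32) + (0.125) = s^3 + 5.2*s^2 + 8.52*s + 4.445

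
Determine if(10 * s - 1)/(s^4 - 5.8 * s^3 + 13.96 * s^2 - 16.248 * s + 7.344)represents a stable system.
Denominator: s^4 - 5.8*s^3 + 13.96*s^2 - 16.248*s + 7.344 = (s - 1.2)(s - 1.8)(s^2 - 2.8*s + 3.4). Poles: 1.2, 1.4 + 1.2j, 1.4 - 1.2j, 1.8. All Re(p)<0: No (unstable)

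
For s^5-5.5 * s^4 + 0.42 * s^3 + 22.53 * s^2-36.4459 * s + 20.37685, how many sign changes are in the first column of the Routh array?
Routh array:
s^5: [1, 0.42, -36.4459]; s^4: [-5.5, 22.53, 20.37685]; s^3: [4.51636, -32.741]; s^2: [-17.3418, 20.37685]; s^1: [-27.4342]; s^0: [20.37685]
First column: [1, -5.5, 4.51636, -17.3418, -27.4342, 20.37685]. Sign changes = 4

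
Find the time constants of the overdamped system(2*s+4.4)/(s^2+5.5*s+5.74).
Overdamped: real poles at -4.1, -1.4. τ = -1/pole → τ₁ = 0.2439, τ₂ = 0.7143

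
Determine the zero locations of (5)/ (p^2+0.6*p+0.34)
Numerator is a nonzero constant (5) → Zeros: none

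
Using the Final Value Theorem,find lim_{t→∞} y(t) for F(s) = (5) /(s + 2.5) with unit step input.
FVT: lim_{t→∞} y(t) = lim_{s→0} s*Y(s) where Y(s) = F(s)/s.
= lim_{s→0} F(s) = F(0) = num(0)/den(0) = 5/2.5 = 2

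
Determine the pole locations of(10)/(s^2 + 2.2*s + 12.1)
Set denominator = 0: s^2 + 2.2*s + 12.1 = 0 → Poles: -1.1 + 3.3j, -1.1 - 3.3j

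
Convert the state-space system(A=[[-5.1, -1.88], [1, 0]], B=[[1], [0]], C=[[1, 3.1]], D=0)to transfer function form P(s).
P(s) = C(sI - A)⁻¹B + D.
Characteristic polynomial det(sI - A) = s^2 + 5.1*s + 1.88.
Numerator from C·adj(sI-A)·B + D·det(sI-A) = s + 3.1.
P(s) = (s + 3.1)/(s^2 + 5.1*s + 1.88)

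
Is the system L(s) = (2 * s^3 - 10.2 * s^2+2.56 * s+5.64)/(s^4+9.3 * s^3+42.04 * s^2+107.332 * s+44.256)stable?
Denominator: s^4 + 9.3*s^3 + 42.04*s^2 + 107.332*s + 44.256 = (s + 0.5)(s + 4.8)(s^2 + 4*s + 18.44). Poles: -0.5, -2 + 3.8j, -2 - 3.8j, -4.8. All Re(p)<0: Yes (stable)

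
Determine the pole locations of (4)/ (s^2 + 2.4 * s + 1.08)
Set denominator = 0: s^2 + 2.4*s + 1.08 = (s + 0.6)(s + 1.8) = 0 → Poles: -0.6, -1.8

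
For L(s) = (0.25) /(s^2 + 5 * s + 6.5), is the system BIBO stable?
Denominator: s^2 + 5*s + 6.5. Poles: -2.5 + 0.5j, -2.5 - 0.5j. All Re(p)<0: Yes (stable)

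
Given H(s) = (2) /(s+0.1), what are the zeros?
Numerator is a nonzero constant (2) → Zeros: none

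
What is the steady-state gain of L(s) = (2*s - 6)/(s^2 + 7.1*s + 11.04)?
DC gain = L(0) = num(0)/den(0) = -6/11.04 = -0.5435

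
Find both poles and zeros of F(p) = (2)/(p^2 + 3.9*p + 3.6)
Set denominator = 0: p^2 + 3.9*p + 3.6 = (p + 1.5)(p + 2.4) = 0 → Poles: -1.5, -2.4
Numerator is a nonzero constant (2) → Zeros: none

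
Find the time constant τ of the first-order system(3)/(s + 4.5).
First-order system: τ = -1/pole. Pole = -4.5. τ = -1/(-4.5) = 0.2222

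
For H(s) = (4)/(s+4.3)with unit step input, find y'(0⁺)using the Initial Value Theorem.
IVT: y'(0⁺) = lim_{s→∞} s²·Y(s) = lim_{s→∞} s·H(s).
deg(num) = 0, deg(den) = 1, relative degree = 1, so s·H(s) → (leading num)/(leading den) = 4/1 = 4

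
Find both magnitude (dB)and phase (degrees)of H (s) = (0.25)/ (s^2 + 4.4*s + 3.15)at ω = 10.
Substitute s = j*10: H(j10) = -0.00213968 - 0.000972082j.
|H| = 20*log₁₀(sqrt(Re²+Im²)) = -52.58 dB.
∠H = atan2(Im, Re) = -155.57°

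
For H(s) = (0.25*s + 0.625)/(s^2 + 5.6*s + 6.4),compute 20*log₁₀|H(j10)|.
Substitute s = j*10: H(j10) = 0.00685049 - 0.0226108j.
|H(j10)| = sqrt(Re² + Im²) = 0.02363.
20*log₁₀(0.02363) = -32.53 dB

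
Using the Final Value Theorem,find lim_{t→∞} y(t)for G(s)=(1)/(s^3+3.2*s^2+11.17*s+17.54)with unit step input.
FVT: lim_{t→∞} y(t) = lim_{s→0} s*Y(s) where Y(s) = G(s)/s.
= lim_{s→0} G(s) = G(0) = num(0)/den(0) = 1/17.54 = 0.05701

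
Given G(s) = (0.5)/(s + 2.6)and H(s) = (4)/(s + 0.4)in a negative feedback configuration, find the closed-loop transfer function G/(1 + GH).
Closed-loop T = G/(1+GH).
Numerator: G_num * H_den = 0.5*s + 0.2.
Denominator: G_den * H_den + G_num * H_num = (s^2 + 3*s + 1.04) + (2) = s^2 + 3*s + 3.04.
T(s) = (0.5*s + 0.2)/(s^2 + 3*s + 3.04)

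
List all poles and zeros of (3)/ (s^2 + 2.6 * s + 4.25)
Set denominator = 0: s^2 + 2.6*s + 4.25 = 0 → Poles: -1.3 + 1.6j, -1.3 - 1.6j
Numerator is a nonzero constant (3) → Zeros: none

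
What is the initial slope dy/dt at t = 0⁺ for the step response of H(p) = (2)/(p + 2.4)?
IVT: y'(0⁺) = lim_{p→∞} p²·Y(p) = lim_{p→∞} p·H(p).
deg(num) = 0, deg(den) = 1, relative degree = 1, so p·H(p) → (leading num)/(leading den) = 2/1 = 2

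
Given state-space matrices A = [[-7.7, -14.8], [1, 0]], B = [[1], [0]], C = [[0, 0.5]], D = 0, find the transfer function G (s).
G(s) = C(sI - A)⁻¹B + D.
Characteristic polynomial det(sI - A) = s^2 + 7.7*s + 14.8.
Numerator from C·adj(sI-A)·B + D·det(sI-A) = 0.5.
G(s) = (0.5)/(s^2 + 7.7*s + 14.8)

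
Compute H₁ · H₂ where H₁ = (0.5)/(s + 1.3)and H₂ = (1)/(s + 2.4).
Series: H = H₁ · H₂ = (n₁·n₂)/(d₁·d₂).
Num: n₁·n₂ = 0.5. Den: d₁·d₂ = s^2 + 3.7*s + 3.12.
H(s) = (0.5)/(s^2 + 3.7*s + 3.12)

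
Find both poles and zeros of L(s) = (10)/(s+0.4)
Set denominator = 0: s + 0.4 = 0 → Poles: -0.4
Numerator is a nonzero constant (10) → Zeros: none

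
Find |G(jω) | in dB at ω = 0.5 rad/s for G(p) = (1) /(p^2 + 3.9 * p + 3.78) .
Substitute p = j*0.5: G(j0.5) = 0.217052 - 0.119901j.
|G(j0.5)| = sqrt(Re² + Im²) = 0.248.
20*log₁₀(0.248) = -12.11 dB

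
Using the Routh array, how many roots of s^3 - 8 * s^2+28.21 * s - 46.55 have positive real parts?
Routh array:
s^3: [1, 28.21]; s^2: [-8, -46.55]; s^1: [22.39125]; s^0: [-46.55]
First column: [1, -8, 22.39125, -46.55]. Sign changes = RHP roots = 3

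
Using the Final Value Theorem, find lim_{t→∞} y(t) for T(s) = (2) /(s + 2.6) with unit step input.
FVT: lim_{t→∞} y(t) = lim_{s→0} s*Y(s) where Y(s) = T(s)/s.
= lim_{s→0} T(s) = T(0) = num(0)/den(0) = 2/2.6 = 0.7692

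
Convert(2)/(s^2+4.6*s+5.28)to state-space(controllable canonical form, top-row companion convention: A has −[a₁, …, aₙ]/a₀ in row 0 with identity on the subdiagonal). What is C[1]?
Reachable canonical form: C = numerator coefficients (right-aligned, zero-padded to length n).
num = 2, C = [[0, 2]].
C[1] = 2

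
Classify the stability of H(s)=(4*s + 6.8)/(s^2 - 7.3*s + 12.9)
Denominator: s^2 - 7.3*s + 12.9 = (s - 4.3)(s - 3). Poles: 3, 4.3. Unstable (2 pole(s) in RHP)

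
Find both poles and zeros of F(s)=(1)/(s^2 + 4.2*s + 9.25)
Set denominator = 0: s^2 + 4.2*s + 9.25 = 0 → Poles: -2.1 + 2.2j, -2.1 - 2.2j
Numerator is a nonzero constant (1) → Zeros: none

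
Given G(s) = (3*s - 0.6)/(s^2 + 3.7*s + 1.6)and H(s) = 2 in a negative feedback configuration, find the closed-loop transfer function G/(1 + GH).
Closed-loop T = G/(1+GH).
Numerator: G_num * H_den = 3*s - 0.6.
Denominator: G_den * H_den + G_num * H_num = (s^2 + 3.7*s + 1.6) + (6*s - 1.2) = s^2 + 9.7*s + 0.4.
T(s) = (3*s - 0.6)/(s^2 + 9.7*s + 0.4)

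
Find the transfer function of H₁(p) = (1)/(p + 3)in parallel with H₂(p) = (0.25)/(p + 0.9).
Parallel: H = H₁ + H₂ = (n₁·d₂ + n₂·d₁)/(d₁·d₂).
n₁·d₂ = p + 0.9. n₂·d₁ = 0.25*p + 0.75. Sum = 1.25*p + 1.65. d₁·d₂ = p^2 + 3.9*p + 2.7.
H(p) = (1.25*p + 1.65)/(p^2 + 3.9*p + 2.7)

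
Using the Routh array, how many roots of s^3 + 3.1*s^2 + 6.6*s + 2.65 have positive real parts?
Routh array:
s^3: [1, 6.6]; s^2: [3.1, 2.65]; s^1: [5.74516]; s^0: [2.65]
First column: [1, 3.1, 5.74516, 2.65]. Sign changes = RHP roots = 0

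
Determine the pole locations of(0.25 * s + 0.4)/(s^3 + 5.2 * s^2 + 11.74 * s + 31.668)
Set denominator = 0: s^3 + 5.2*s^2 + 11.74*s + 31.668 = (s + 4.2)(s^2 + s + 7.54) = 0 → Poles: -0.5 + 2.7j, -0.5 - 2.7j, -4.2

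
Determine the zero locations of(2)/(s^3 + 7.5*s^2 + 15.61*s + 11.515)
Numerator is a nonzero constant (2) → Zeros: none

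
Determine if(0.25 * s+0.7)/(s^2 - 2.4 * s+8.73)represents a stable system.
Denominator: s^2 - 2.4*s + 8.73. Poles: 1.2 + 2.7j, 1.2 - 2.7j. All Re(p)<0: No (unstable)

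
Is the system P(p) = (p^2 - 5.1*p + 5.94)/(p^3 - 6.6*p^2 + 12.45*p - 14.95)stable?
Denominator: p^3 - 6.6*p^2 + 12.45*p - 14.95 = (p - 4.6)(p^2 - 2*p + 3.25). Poles: 1 + 1.5j, 1 - 1.5j, 4.6. All Re(p)<0: No (unstable)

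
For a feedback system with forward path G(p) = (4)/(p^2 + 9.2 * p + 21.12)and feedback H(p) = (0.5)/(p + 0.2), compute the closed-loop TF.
Closed-loop T = G/(1+GH).
Numerator: G_num * H_den = 4*p + 0.8.
Denominator: G_den * H_den + G_num * H_num = (p^3 + 9.4*p^2 + 22.96*p + 4.224) + (2) = p^3 + 9.4*p^2 + 22.96*p + 6.224.
T(p) = (4*p + 0.8)/(p^3 + 9.4*p^2 + 22.96*p + 6.224)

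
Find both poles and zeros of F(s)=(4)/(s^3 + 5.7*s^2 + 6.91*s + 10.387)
Set denominator = 0: s^3 + 5.7*s^2 + 6.91*s + 10.387 = (s + 4.7)(s^2 + s + 2.21) = 0 → Poles: -0.5 + 1.4j, -0.5 - 1.4j, -4.7
Numerator is a nonzero constant (4) → Zeros: none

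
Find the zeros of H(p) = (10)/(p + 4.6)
Numerator is a nonzero constant (10) → Zeros: none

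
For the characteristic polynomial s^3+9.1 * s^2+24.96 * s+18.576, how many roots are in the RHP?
s^3 + 9.1*s^2 + 24.96*s + 18.576 = (s + 3.6)(s + 1.2)(s + 4.3). Poles: -1.2, -3.6, -4.3. RHP poles (Re>0): 0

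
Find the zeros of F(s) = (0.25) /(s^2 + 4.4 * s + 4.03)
Numerator is a nonzero constant (0.25) → Zeros: none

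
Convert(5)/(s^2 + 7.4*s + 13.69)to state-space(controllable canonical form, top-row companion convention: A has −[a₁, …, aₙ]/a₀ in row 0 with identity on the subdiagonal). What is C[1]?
Reachable canonical form: C = numerator coefficients (right-aligned, zero-padded to length n).
num = 5, C = [[0, 5]].
C[1] = 5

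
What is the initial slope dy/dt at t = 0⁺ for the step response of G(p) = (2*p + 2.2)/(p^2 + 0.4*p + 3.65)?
IVT: y'(0⁺) = lim_{p→∞} p²·Y(p) = lim_{p→∞} p·G(p).
deg(num) = 1, deg(den) = 2, relative degree = 1, so p·G(p) → (leading num)/(leading den) = 2/1 = 2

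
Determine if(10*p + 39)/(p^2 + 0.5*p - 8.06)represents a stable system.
Denominator: p^2 + 0.5*p - 8.06 = (p - 2.6)(p + 3.1). Poles: -3.1, 2.6. All Re(p)<0: No (unstable)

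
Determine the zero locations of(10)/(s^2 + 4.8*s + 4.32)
Numerator is a nonzero constant (10) → Zeros: none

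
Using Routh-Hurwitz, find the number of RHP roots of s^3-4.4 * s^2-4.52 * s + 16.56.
Routh array:
s^3: [1, -4.52]; s^2: [-4.4, 16.56]; s^1: [-0.756364]; s^0: [16.56]
First column: [1, -4.4, -0.756364, 16.56]. Sign changes = RHP roots = 2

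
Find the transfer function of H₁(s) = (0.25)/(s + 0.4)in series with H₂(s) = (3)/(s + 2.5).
Series: H = H₁ · H₂ = (n₁·n₂)/(d₁·d₂).
Num: n₁·n₂ = 0.75. Den: d₁·d₂ = s^2 + 2.9*s + 1.
H(s) = (0.75)/(s^2 + 2.9*s + 1)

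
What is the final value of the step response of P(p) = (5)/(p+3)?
FVT: lim_{t→∞} y(t) = lim_{p→0} p*Y(p) where Y(p) = P(p)/p.
= lim_{p→0} P(p) = P(0) = num(0)/den(0) = 5/3 = 1.667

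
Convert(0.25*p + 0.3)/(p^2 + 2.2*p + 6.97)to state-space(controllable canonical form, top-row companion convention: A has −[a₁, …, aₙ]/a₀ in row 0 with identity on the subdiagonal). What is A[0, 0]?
Reachable canonical form for den = p^2 + 2.2*p + 6.97: top row of A = -[a₁,a₂,...,aₙ]/a₀, ones on the subdiagonal, zeros elsewhere.
A = [[-2.2, -6.97], [1, 0]].
A[0,0] = -2.2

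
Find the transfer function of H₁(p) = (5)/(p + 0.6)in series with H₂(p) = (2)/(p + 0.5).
Series: H = H₁ · H₂ = (n₁·n₂)/(d₁·d₂).
Num: n₁·n₂ = 10. Den: d₁·d₂ = p^2 + 1.1*p + 0.3.
H(p) = (10)/(p^2 + 1.1*p + 0.3)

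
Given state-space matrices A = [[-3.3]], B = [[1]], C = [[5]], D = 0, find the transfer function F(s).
F(s) = C(sI - A)⁻¹B + D.
Characteristic polynomial det(sI - A) = s + 3.3.
Numerator from C·adj(sI-A)·B + D·det(sI-A) = 5.
F(s) = (5)/(s + 3.3)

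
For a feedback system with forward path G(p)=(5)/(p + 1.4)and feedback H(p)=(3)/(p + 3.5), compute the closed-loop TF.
Closed-loop T = G/(1+GH).
Numerator: G_num * H_den = 5*p + 17.5.
Denominator: G_den * H_den + G_num * H_num = (p^2 + 4.9*p + 4.9) + (15) = p^2 + 4.9*p + 19.9.
T(p) = (5*p + 17.5)/(p^2 + 4.9*p + 19.9)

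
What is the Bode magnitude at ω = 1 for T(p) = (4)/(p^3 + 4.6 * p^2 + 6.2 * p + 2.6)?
Substitute p = j*1: T(j1) = -0.257732 - 0.670103j.
|T(j1)| = sqrt(Re² + Im²) = 0.718.
20*log₁₀(0.718) = -2.88 dB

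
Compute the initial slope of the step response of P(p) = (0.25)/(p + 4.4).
IVT: y'(0⁺) = lim_{p→∞} p²·Y(p) = lim_{p→∞} p·P(p).
deg(num) = 0, deg(den) = 1, relative degree = 1, so p·P(p) → (leading num)/(leading den) = 0.25/1 = 0.25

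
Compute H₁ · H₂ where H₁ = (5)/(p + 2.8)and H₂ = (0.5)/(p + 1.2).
Series: H = H₁ · H₂ = (n₁·n₂)/(d₁·d₂).
Num: n₁·n₂ = 2.5. Den: d₁·d₂ = p^2 + 4*p + 3.36.
H(p) = (2.5)/(p^2 + 4*p + 3.36)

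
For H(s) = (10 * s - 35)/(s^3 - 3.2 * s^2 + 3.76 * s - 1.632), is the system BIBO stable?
Denominator: s^3 - 3.2*s^2 + 3.76*s - 1.632 = (s - 1.2)(s^2 - 2*s + 1.36). Poles: 1 + 0.6j, 1 - 0.6j, 1.2. All Re(p)<0: No (unstable)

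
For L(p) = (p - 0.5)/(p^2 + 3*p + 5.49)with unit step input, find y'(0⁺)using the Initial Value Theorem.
IVT: y'(0⁺) = lim_{p→∞} p²·Y(p) = lim_{p→∞} p·L(p).
deg(num) = 1, deg(den) = 2, relative degree = 1, so p·L(p) → (leading num)/(leading den) = 1/1 = 1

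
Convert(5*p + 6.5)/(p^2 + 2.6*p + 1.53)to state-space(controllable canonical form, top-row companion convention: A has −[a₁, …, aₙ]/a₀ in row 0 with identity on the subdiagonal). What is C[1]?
Reachable canonical form: C = numerator coefficients (right-aligned, zero-padded to length n).
num = 5*p + 6.5, C = [[5, 6.5]].
C[1] = 6.5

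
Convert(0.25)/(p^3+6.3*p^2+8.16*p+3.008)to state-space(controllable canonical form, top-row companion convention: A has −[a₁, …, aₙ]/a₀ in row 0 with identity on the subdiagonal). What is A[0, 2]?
Reachable canonical form for den = p^3 + 6.3*p^2 + 8.16*p + 3.008: top row of A = -[a₁,a₂,...,aₙ]/a₀, ones on the subdiagonal, zeros elsewhere.
A = [[-6.3, -8.16, -3.008], [1, 0, 0], [0, 1, 0]].
A[0,2] = -3.008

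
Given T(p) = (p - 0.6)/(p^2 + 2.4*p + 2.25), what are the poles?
Set denominator = 0: p^2 + 2.4*p + 2.25 = 0 → Poles: -1.2 + 0.9j, -1.2 - 0.9j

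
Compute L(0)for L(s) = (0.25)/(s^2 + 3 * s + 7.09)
DC gain = L(0) = num(0)/den(0) = 0.25/7.09 = 0.03526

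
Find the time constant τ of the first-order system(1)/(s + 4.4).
First-order system: τ = -1/pole. Pole = -4.4. τ = -1/(-4.4) = 0.2273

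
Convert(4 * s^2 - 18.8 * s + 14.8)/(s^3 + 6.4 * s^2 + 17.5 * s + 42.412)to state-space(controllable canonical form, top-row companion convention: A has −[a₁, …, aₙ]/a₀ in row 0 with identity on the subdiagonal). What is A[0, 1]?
Reachable canonical form for den = s^3 + 6.4*s^2 + 17.5*s + 42.412: top row of A = -[a₁,a₂,...,aₙ]/a₀, ones on the subdiagonal, zeros elsewhere.
A = [[-6.4, -17.5, -42.412], [1, 0, 0], [0, 1, 0]].
A[0,1] = -17.5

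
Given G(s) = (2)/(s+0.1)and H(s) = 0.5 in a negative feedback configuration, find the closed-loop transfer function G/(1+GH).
Closed-loop T = G/(1+GH).
Numerator: G_num * H_den = 2.
Denominator: G_den * H_den + G_num * H_num = (s + 0.1) + (1) = s + 1.1.
T(s) = (2)/(s + 1.1)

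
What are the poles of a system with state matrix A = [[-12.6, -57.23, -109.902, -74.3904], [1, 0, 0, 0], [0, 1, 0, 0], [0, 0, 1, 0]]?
Eigenvalues solve det(λI - A) = 0.
Characteristic polynomial: λ^4 + 12.6*λ^3 + 57.23*λ^2 + 109.902*λ + 74.3904 = 0.
Factor: (λ + 1.6)(λ + 4.2)(λ + 2.7)(λ + 4.1) = 0.
Roots: -1.6, -2.7, -4.1, -4.2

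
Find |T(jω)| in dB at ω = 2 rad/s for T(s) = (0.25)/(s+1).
Substitute s = j*2: T(j2) = 0.05 - 0.1j.
|T(j2)| = sqrt(Re² + Im²) = 0.1118.
20*log₁₀(0.1118) = -19.03 dB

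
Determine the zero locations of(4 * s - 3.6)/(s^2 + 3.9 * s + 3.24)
Set numerator = 0: 4*s - 3.6 = 0 → Zeros: 0.9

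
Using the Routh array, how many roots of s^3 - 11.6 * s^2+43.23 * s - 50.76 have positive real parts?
Routh array:
s^3: [1, 43.23]; s^2: [-11.6, -50.76]; s^1: [38.8541]; s^0: [-50.76]
First column: [1, -11.6, 38.8541, -50.76]. Sign changes = RHP roots = 3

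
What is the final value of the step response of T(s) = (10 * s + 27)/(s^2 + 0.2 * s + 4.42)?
FVT: lim_{t→∞} y(t) = lim_{s→0} s*Y(s) where Y(s) = T(s)/s.
= lim_{s→0} T(s) = T(0) = num(0)/den(0) = 27/4.42 = 6.109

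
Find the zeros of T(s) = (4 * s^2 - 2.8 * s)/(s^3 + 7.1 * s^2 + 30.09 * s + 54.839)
Set numerator = 0: 4*s^2 - 2.8*s = 4*s(s - 0.7) = 0 → Zeros: 0, 0.7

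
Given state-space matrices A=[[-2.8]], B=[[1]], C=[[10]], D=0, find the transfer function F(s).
F(s) = C(sI - A)⁻¹B + D.
Characteristic polynomial det(sI - A) = s + 2.8.
Numerator from C·adj(sI-A)·B + D·det(sI-A) = 10.
F(s) = (10)/(s + 2.8)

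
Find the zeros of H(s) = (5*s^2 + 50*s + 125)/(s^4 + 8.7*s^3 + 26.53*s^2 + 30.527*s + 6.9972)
Set numerator = 0: 5*s^2 + 50*s + 125 = 5*(s + 5)(s + 5) = 0 → Zeros: -5, -5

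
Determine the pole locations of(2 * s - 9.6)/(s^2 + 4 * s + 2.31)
Set denominator = 0: s^2 + 4*s + 2.31 = (s + 0.7)(s + 3.3) = 0 → Poles: -0.7, -3.3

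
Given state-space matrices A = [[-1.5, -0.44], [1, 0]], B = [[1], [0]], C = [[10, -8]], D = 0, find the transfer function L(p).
L(p) = C(pI - A)⁻¹B + D.
Characteristic polynomial det(pI - A) = p^2 + 1.5*p + 0.44.
Numerator from C·adj(pI-A)·B + D·det(pI-A) = 10*p - 8.
L(p) = (10*p - 8)/(p^2 + 1.5*p + 0.44)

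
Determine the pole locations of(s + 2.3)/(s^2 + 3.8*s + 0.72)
Set denominator = 0: s^2 + 3.8*s + 0.72 = (s + 0.2)(s + 3.6) = 0 → Poles: -0.2, -3.6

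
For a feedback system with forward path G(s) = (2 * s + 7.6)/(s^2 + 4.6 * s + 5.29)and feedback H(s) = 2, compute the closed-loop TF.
Closed-loop T = G/(1+GH).
Numerator: G_num * H_den = 2*s + 7.6.
Denominator: G_den * H_den + G_num * H_num = (s^2 + 4.6*s + 5.29) + (4*s + 15.2) = s^2 + 8.6*s + 20.49.
T(s) = (2*s + 7.6)/(s^2 + 8.6*s + 20.49)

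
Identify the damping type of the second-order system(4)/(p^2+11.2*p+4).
Standard form: ωn²/(p²+2ζωn·p+ωn²) gives ωn=2, ζ=2.8.
Overdamped (ζ = 2.8 > 1)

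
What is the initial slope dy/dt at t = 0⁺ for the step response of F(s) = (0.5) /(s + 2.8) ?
IVT: y'(0⁺) = lim_{s→∞} s²·Y(s) = lim_{s→∞} s·F(s).
deg(num) = 0, deg(den) = 1, relative degree = 1, so s·F(s) → (leading num)/(leading den) = 0.5/1 = 0.5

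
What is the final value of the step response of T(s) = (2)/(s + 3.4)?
FVT: lim_{t→∞} y(t) = lim_{s→0} s*Y(s) where Y(s) = T(s)/s.
= lim_{s→0} T(s) = T(0) = num(0)/den(0) = 2/3.4 = 0.5882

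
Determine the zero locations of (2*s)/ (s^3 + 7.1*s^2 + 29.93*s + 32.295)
Set numerator = 0: 2*s = 0 → Zeros: 0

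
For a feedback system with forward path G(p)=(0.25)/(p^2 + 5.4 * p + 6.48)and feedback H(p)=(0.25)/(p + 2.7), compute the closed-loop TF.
Closed-loop T = G/(1+GH).
Numerator: G_num * H_den = 0.25*p + 0.675.
Denominator: G_den * H_den + G_num * H_num = (p^3 + 8.1*p^2 + 21.06*p + 17.496) + (0.0625) = p^3 + 8.1*p^2 + 21.06*p + 17.5585.
T(p) = (0.25*p + 0.675)/(p^3 + 8.1*p^2 + 21.06*p + 17.5585)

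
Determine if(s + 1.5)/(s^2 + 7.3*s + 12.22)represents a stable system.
Denominator: s^2 + 7.3*s + 12.22 = (s + 4.7)(s + 2.6). Poles: -2.6, -4.7. All Re(p)<0: Yes (stable)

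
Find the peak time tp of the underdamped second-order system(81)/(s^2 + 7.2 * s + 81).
Standard form: ωn²/(s²+2ζωn·s+ωn²) → ωn = 9, ζ = 0.4.
ωd = ωn·√(1-ζ²) = 9·√(1-0.4²) = 8.249.
tp = π/ωd = π/8.249 = 0.3809 s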